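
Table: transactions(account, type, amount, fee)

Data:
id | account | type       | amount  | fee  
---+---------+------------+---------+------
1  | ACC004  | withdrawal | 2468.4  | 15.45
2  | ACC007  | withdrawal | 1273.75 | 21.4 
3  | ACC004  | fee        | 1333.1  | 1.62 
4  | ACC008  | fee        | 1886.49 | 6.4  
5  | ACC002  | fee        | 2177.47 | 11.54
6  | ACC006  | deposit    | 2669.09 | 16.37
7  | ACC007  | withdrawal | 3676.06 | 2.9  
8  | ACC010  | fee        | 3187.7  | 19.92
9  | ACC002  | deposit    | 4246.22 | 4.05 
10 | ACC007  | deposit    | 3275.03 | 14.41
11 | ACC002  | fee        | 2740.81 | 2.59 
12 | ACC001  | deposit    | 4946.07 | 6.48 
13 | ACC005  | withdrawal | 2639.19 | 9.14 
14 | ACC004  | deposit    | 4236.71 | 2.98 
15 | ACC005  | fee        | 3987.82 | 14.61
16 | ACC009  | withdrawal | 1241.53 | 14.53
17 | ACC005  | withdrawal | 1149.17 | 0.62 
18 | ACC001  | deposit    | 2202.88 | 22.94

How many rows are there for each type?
SELECT type, COUNT(*) as count
FROM transactions
GROUP BY type

Result:
  deposit: 6
  fee: 6
  withdrawal: 6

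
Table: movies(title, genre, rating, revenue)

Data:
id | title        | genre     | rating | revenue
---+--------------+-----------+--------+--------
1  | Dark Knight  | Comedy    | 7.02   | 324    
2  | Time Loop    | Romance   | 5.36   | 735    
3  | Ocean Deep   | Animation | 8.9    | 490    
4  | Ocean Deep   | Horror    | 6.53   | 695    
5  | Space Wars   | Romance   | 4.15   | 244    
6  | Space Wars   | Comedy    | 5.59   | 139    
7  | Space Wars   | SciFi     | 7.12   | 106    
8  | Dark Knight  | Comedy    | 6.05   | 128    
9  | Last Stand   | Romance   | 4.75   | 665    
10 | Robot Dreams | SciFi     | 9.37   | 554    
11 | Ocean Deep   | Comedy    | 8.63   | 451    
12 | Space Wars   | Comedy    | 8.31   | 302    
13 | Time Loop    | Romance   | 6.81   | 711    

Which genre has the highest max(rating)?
SELECT genre, MAX(rating) as val
FROM movies
GROUP BY genre
ORDER BY val DESC
LIMIT 1

Result: SciFi with max(rating) = 9.37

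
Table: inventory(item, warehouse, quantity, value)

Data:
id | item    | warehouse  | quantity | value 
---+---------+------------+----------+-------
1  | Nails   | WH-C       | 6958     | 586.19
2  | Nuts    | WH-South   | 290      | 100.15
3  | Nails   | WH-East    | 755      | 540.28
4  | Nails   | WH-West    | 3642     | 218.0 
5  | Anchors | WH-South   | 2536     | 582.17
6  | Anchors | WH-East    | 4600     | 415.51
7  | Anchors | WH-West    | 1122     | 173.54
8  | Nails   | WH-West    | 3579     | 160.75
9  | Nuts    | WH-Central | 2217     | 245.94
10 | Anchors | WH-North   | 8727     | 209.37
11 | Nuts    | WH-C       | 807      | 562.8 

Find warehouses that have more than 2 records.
SELECT warehouse, COUNT(*) as cnt
FROM inventory
GROUP BY warehouse
HAVING COUNT(*) > 2

Result:
  WH-West: 3

Note: HAVING filters groups after aggregation, WHERE filters rows before.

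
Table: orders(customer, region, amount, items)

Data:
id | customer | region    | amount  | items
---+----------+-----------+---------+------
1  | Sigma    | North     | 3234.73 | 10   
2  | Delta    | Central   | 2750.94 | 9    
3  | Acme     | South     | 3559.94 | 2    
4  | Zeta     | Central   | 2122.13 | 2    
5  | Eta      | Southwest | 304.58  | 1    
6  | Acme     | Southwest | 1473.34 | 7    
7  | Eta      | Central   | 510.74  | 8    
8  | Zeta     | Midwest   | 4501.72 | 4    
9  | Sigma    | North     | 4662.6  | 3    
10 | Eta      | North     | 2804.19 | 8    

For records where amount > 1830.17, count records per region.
SELECT region, COUNT(*)
FROM orders
WHERE amount > 1830.17
GROUP BY region

Note: WHERE filters rows before grouping.

Result:
  Central: 2
  Midwest: 1
  North: 3
  South: 1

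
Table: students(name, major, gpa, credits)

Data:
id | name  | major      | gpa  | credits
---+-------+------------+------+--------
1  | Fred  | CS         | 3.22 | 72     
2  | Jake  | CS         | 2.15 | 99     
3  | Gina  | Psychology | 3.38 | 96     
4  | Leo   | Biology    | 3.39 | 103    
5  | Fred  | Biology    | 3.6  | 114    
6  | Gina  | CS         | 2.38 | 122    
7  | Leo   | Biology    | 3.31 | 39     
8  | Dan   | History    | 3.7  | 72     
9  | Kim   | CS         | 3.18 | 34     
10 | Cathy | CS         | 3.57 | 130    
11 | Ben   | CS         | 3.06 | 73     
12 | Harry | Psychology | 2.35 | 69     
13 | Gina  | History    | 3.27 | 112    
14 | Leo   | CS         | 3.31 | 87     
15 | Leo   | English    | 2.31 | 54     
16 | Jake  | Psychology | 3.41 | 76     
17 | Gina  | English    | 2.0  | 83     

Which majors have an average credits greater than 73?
SELECT major, AVG(credits)
FROM students
GROUP BY major
HAVING AVG(credits) > 73

Result:
  Biology: avg=85.33
  CS: avg=88.14
  History: avg=92.00
  Psychology: avg=80.33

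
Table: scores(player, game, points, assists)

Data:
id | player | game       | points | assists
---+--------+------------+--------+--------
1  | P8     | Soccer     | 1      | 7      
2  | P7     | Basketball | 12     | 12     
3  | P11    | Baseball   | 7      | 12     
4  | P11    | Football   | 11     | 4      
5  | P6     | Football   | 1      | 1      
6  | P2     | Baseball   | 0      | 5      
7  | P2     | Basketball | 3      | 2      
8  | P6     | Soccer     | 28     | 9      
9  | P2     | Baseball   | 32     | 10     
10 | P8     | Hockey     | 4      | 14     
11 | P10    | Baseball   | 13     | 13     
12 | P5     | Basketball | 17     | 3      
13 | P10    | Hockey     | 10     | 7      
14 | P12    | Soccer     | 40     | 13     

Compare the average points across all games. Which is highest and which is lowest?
SELECT game, AVG(points)
FROM scores
GROUP BY game
ORDER BY AVG(points)

All groups:
  Football: 6.00
  Hockey: 7.00
  Basketball: 10.67
  Baseball: 13.00
  Soccer: 23.00

Highest: Soccer (23.00)
Lowest: Football (6.00)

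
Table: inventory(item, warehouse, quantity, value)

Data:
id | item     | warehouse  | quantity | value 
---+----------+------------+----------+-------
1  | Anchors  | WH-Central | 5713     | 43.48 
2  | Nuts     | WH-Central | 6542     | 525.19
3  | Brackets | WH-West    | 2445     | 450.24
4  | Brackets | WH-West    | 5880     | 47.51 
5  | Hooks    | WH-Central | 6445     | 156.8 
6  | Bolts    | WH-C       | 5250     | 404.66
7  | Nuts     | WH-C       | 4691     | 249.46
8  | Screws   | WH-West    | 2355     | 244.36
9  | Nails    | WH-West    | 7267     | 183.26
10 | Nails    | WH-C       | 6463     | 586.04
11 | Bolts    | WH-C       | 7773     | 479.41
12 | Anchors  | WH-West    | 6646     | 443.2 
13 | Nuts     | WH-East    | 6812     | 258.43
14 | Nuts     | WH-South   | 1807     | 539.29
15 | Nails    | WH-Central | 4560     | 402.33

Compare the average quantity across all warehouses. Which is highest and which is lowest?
SELECT warehouse, AVG(quantity)
FROM inventory
GROUP BY warehouse
ORDER BY AVG(quantity)

All groups:
  WH-South: 1807.00
  WH-West: 4918.60
  WH-Central: 5815.00
  WH-C: 6044.25
  WH-East: 6812.00

Highest: WH-East (6812.00)
Lowest: WH-South (1807.00)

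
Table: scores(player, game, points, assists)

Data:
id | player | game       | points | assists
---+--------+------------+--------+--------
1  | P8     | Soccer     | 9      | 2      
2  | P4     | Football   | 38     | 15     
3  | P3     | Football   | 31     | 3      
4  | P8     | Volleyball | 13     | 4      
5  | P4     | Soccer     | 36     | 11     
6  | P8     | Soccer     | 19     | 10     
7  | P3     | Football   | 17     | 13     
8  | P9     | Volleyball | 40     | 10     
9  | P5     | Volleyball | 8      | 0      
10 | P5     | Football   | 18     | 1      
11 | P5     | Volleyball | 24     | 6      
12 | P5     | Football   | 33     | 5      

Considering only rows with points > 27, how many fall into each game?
SELECT game, COUNT(*)
FROM scores
WHERE points > 27
GROUP BY game

Note: WHERE filters rows before grouping.

Result:
  Football: 3
  Soccer: 1
  Volleyball: 1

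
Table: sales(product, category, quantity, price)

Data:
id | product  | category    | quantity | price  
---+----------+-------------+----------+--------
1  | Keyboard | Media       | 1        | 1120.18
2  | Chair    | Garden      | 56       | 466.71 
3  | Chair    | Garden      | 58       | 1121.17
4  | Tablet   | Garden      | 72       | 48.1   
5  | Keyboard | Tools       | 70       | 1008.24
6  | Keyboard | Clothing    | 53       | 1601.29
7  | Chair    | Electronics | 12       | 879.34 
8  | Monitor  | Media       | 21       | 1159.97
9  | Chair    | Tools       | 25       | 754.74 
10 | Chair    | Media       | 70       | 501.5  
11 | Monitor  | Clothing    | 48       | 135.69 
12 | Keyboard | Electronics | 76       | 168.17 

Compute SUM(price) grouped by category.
SELECT category, SUM(price) as result
FROM sales
GROUP BY category

Result:
  Clothing: 1736.98
  Electronics: 1047.51
  Garden: 1635.98
  Media: 2781.65
  Tools: 1762.98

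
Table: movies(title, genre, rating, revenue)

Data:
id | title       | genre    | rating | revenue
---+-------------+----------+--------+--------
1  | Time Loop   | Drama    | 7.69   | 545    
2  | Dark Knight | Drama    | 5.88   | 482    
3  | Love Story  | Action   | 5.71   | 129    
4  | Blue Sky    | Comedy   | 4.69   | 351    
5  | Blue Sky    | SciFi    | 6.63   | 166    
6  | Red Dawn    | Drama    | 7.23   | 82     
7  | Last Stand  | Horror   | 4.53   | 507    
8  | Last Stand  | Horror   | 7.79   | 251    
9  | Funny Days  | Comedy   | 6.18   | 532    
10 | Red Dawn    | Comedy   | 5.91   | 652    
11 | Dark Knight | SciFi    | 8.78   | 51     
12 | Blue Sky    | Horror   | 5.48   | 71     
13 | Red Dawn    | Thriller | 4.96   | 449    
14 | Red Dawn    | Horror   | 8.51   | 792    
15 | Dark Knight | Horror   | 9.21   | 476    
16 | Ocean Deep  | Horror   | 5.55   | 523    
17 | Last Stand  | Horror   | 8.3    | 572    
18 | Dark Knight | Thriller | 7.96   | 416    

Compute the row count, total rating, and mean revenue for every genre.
SELECT genre,
       COUNT(*) as cnt,
       SUM(rating) as total_rating,
       AVG(revenue) as avg_revenue
FROM movies
GROUP BY genre

Result:
  Action: 1 records, 5.71 total rating, 129.00 avg revenue
  Comedy: 3 records, 16.78 total rating, 511.67 avg revenue
  Drama: 3 records, 20.80 total rating, 369.67 avg revenue
  Horror: 7 records, 49.37 total rating, 456.00 avg revenue
  SciFi: 2 records, 15.41 total rating, 108.50 avg revenue
  Thriller: 2 records, 12.92 total rating, 432.50 avg revenue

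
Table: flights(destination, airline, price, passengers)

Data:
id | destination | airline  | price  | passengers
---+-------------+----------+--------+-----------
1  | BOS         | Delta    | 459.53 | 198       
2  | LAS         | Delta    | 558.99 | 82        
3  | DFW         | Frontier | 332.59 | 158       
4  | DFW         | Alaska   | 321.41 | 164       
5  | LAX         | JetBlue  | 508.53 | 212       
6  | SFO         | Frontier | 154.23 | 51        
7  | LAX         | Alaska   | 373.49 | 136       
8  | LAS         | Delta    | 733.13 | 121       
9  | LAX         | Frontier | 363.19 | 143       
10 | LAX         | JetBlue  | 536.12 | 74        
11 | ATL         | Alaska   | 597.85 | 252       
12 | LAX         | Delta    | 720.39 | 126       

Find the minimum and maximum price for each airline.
SELECT airline, MIN(price), MAX(price)
FROM flights
GROUP BY airline

Result:
  Alaska: min=321.41, max=597.85
  Delta: min=459.53, max=733.13
  Frontier: min=154.23, max=363.19
  JetBlue: min=508.53, max=536.12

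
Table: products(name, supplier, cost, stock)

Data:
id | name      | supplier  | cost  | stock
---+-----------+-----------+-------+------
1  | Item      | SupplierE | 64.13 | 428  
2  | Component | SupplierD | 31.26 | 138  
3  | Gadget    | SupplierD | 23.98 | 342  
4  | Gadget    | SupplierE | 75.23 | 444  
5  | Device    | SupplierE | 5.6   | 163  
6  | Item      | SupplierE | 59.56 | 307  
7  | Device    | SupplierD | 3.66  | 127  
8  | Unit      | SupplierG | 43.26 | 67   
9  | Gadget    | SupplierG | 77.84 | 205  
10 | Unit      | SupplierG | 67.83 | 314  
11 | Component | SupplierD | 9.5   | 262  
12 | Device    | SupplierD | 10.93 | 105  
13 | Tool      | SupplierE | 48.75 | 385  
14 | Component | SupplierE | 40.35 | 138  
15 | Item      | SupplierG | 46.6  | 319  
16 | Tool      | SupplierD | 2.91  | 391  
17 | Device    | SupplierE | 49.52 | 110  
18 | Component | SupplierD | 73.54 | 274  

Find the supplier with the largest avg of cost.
SELECT supplier, AVG(cost) as val
FROM products
GROUP BY supplier
ORDER BY val DESC
LIMIT 1

Result: SupplierG with avg(cost) = 58.88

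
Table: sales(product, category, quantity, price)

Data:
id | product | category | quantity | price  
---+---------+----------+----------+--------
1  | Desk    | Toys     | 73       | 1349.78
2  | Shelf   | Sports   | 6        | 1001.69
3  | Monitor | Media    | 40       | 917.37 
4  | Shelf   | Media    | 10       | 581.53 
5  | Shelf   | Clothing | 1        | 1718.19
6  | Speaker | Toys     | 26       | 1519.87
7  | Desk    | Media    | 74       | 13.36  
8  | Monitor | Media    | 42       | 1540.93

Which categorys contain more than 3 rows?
SELECT category, COUNT(*) as cnt
FROM sales
GROUP BY category
HAVING COUNT(*) > 3

Result:
  Media: 4

Note: HAVING filters groups after aggregation, WHERE filters rows before.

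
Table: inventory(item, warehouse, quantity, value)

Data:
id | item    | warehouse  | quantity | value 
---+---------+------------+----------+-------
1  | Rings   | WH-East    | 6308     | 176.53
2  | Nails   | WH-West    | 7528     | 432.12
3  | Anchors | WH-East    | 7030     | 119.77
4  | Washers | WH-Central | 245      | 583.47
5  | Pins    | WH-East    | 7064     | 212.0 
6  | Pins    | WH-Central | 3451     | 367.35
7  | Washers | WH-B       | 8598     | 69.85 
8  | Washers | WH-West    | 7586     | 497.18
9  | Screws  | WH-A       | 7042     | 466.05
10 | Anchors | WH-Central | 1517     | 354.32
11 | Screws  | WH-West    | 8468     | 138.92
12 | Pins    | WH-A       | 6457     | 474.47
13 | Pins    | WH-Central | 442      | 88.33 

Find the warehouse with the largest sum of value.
SELECT warehouse, SUM(value) as val
FROM inventory
GROUP BY warehouse
ORDER BY val DESC
LIMIT 1

Result: WH-Central with sum(value) = 1393.47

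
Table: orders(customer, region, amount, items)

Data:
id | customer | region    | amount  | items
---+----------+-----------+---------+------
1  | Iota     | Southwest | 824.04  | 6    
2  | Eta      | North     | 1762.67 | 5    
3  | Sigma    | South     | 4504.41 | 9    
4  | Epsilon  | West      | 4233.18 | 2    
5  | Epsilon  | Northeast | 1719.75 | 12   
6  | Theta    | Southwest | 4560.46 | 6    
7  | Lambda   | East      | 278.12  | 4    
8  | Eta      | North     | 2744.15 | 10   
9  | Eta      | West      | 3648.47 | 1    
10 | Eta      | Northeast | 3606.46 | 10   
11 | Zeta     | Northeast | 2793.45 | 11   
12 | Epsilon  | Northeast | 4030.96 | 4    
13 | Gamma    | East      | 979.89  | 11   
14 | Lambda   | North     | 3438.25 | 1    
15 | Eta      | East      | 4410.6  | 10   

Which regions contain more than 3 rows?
SELECT region, COUNT(*) as cnt
FROM orders
GROUP BY region
HAVING COUNT(*) > 3

Result:
  Northeast: 4

Note: HAVING filters groups after aggregation, WHERE filters rows before.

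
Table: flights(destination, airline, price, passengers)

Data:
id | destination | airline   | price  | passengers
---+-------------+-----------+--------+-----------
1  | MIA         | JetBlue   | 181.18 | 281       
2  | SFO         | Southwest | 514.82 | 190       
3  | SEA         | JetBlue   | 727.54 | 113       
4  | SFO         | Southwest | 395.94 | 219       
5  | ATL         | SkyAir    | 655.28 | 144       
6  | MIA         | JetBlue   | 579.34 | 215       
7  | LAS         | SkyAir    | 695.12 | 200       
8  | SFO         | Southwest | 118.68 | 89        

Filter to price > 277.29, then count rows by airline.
SELECT airline, COUNT(*)
FROM flights
WHERE price > 277.29
GROUP BY airline

Note: WHERE filters rows before grouping.

Result:
  JetBlue: 2
  SkyAir: 2
  Southwest: 2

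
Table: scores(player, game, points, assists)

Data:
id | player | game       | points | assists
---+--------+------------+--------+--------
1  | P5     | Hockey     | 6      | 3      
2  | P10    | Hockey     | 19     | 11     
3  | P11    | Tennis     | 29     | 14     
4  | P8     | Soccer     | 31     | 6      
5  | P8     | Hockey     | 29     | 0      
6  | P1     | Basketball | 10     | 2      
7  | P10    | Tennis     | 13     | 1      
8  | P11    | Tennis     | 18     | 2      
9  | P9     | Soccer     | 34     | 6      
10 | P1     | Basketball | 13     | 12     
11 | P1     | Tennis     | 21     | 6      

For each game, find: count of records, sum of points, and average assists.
SELECT game,
       COUNT(*) as cnt,
       SUM(points) as total_points,
       AVG(assists) as avg_assists
FROM scores
GROUP BY game

Result:
  Basketball: 2 records, 23 total points, 7.00 avg assists
  Hockey: 3 records, 54 total points, 4.67 avg assists
  Soccer: 2 records, 65 total points, 6.00 avg assists
  Tennis: 4 records, 81 total points, 5.75 avg assists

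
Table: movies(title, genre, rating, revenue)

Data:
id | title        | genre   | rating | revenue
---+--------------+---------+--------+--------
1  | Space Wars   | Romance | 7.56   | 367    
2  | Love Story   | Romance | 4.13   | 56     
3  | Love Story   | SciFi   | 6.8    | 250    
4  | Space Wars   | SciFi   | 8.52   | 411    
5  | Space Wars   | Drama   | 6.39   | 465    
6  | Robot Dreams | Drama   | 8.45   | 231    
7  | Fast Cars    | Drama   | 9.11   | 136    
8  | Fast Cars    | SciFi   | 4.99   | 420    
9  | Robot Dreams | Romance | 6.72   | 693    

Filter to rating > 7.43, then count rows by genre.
SELECT genre, COUNT(*)
FROM movies
WHERE rating > 7.43
GROUP BY genre

Note: WHERE filters rows before grouping.

Result:
  Drama: 2
  Romance: 1
  SciFi: 1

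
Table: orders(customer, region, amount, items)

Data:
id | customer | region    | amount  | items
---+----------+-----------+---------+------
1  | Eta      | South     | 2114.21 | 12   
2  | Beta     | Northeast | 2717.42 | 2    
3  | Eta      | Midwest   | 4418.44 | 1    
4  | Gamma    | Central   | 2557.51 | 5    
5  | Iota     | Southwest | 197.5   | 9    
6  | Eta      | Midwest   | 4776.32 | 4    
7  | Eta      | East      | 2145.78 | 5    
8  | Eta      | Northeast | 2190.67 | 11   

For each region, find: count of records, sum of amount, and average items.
SELECT region,
       COUNT(*) as cnt,
       SUM(amount) as total_amount,
       AVG(items) as avg_items
FROM orders
GROUP BY region

Result:
  Central: 1 records, 2557.51 total amount, 5.00 avg items
  East: 1 records, 2145.78 total amount, 5.00 avg items
  Midwest: 2 records, 9194.76 total amount, 2.50 avg items
  Northeast: 2 records, 4908.09 total amount, 6.50 avg items
  South: 1 records, 2114.21 total amount, 12.00 avg items
  Southwest: 1 records, 197.50 total amount, 9.00 avg items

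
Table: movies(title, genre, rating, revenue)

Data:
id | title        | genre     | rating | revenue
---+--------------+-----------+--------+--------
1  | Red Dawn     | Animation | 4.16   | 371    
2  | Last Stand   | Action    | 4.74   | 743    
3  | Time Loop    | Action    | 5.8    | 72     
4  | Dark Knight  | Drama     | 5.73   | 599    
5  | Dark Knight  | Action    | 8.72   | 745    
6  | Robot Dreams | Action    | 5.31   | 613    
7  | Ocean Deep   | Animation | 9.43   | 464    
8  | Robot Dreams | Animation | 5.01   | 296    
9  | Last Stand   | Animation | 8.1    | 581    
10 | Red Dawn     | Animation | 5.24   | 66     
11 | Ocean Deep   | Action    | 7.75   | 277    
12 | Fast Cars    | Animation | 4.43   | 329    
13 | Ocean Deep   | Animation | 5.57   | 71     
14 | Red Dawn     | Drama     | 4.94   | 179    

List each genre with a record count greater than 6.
SELECT genre, COUNT(*) as cnt
FROM movies
GROUP BY genre
HAVING COUNT(*) > 6

Result:
  Animation: 7

Note: HAVING filters groups after aggregation, WHERE filters rows before.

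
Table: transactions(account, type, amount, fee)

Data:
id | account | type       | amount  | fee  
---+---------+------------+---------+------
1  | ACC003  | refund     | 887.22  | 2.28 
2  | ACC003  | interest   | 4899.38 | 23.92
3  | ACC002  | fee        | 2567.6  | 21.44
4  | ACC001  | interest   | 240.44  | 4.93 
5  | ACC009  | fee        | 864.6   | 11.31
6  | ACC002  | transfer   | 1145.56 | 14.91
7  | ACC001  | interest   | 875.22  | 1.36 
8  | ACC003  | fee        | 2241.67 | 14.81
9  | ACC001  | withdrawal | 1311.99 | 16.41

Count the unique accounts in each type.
SELECT type, COUNT(DISTINCT account)
FROM transactions
GROUP BY type

Result:
  fee: 3 distinct
  interest: 2 distinct
  refund: 1 distinct
  transfer: 1 distinct
  withdrawal: 1 distinct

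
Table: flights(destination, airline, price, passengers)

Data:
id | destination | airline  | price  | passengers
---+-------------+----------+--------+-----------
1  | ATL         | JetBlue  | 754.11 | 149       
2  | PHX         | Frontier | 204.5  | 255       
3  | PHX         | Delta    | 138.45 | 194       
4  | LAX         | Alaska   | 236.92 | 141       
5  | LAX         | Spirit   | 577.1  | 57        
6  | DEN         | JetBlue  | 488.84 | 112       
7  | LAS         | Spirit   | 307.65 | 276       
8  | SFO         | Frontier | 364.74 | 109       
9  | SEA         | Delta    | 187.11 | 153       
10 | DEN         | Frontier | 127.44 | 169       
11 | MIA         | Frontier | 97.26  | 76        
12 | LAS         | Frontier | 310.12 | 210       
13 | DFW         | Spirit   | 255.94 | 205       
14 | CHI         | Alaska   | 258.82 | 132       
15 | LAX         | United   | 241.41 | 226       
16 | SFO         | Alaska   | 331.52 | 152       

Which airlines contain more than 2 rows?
SELECT airline, COUNT(*) as cnt
FROM flights
GROUP BY airline
HAVING COUNT(*) > 2

Result:
  Alaska: 3
  Frontier: 5
  Spirit: 3

Note: HAVING filters groups after aggregation, WHERE filters rows before.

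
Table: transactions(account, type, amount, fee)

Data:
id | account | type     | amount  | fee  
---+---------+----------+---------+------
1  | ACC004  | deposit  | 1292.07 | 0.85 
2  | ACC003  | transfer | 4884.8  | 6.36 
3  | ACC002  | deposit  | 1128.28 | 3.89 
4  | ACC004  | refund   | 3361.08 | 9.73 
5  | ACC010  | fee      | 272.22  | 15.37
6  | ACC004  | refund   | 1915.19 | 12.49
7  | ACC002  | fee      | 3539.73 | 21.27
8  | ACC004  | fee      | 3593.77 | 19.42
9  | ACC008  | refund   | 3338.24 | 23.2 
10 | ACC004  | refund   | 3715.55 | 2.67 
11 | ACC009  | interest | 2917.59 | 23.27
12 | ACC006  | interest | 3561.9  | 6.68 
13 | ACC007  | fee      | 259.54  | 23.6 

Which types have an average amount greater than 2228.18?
SELECT type, AVG(amount)
FROM transactions
GROUP BY type
HAVING AVG(amount) > 2228.18

Result:
  interest: avg=3239.75
  refund: avg=3082.52
  transfer: avg=4884.80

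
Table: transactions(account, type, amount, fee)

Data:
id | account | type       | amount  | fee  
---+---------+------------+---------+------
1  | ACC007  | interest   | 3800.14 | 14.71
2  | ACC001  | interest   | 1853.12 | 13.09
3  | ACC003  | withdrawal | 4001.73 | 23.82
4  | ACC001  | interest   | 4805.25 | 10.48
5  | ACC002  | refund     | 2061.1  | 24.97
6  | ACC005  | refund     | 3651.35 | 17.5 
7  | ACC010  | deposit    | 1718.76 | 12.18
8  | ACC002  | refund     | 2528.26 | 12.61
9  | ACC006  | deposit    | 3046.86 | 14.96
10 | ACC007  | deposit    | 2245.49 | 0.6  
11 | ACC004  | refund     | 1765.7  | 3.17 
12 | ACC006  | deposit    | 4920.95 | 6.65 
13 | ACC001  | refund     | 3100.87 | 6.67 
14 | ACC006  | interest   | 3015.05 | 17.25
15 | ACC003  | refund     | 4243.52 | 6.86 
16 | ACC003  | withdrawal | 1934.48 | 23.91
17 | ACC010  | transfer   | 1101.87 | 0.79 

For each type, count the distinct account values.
SELECT type, COUNT(DISTINCT account)
FROM transactions
GROUP BY type

Result:
  deposit: 3 distinct
  interest: 3 distinct
  refund: 5 distinct
  transfer: 1 distinct
  withdrawal: 1 distinct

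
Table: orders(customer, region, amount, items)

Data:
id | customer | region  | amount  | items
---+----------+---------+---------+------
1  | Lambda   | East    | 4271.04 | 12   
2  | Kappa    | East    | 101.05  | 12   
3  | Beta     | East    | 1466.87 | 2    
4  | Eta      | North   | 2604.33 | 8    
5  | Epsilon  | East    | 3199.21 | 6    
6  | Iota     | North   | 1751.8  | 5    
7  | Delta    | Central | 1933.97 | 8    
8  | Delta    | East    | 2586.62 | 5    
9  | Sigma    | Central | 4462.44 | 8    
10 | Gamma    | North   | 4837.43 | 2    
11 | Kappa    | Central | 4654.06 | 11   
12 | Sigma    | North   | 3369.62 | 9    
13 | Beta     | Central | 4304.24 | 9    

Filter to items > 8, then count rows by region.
SELECT region, COUNT(*)
FROM orders
WHERE items > 8
GROUP BY region

Note: WHERE filters rows before grouping.

Result:
  Central: 2
  East: 2
  North: 1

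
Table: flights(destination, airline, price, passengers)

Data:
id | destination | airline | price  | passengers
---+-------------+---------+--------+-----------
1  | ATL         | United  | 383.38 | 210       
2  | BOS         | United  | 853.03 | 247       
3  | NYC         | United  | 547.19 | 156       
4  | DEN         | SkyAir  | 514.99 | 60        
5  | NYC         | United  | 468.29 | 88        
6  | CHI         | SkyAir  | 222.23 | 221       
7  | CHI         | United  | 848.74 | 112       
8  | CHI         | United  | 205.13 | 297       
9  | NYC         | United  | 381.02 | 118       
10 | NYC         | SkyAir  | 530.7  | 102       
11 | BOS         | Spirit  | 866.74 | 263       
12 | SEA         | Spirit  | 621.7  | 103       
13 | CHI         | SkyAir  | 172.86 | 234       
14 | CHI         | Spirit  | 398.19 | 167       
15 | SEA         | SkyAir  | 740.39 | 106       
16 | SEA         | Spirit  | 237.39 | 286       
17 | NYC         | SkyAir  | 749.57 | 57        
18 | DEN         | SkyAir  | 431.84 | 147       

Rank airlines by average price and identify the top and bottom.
SELECT airline, AVG(price)
FROM flights
GROUP BY airline
ORDER BY AVG(price)

All groups:
  SkyAir: 480.37
  United: 526.68
  Spirit: 531.01

Highest: Spirit (531.01)
Lowest: SkyAir (480.37)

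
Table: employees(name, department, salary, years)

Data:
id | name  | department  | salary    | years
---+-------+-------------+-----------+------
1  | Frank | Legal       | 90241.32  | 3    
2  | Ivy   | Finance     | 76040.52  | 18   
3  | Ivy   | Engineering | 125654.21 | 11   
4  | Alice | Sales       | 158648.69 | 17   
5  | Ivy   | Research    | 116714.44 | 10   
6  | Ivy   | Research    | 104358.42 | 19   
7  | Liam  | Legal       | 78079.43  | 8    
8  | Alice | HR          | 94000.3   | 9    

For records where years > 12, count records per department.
SELECT department, COUNT(*)
FROM employees
WHERE years > 12
GROUP BY department

Note: WHERE filters rows before grouping.

Result:
  Finance: 1
  Research: 1
  Sales: 1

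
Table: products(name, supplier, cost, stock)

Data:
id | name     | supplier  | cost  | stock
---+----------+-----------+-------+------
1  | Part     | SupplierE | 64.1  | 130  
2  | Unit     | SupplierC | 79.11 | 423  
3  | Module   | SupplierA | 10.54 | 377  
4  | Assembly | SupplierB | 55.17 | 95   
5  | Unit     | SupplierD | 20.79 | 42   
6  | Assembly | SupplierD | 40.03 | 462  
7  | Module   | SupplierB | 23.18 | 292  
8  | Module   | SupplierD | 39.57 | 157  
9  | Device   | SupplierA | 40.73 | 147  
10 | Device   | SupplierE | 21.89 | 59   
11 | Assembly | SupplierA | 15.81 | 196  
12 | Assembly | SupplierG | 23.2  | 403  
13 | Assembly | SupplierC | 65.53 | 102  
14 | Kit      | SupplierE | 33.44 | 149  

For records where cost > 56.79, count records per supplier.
SELECT supplier, COUNT(*)
FROM products
WHERE cost > 56.79
GROUP BY supplier

Note: WHERE filters rows before grouping.

Result:
  SupplierC: 2
  SupplierE: 1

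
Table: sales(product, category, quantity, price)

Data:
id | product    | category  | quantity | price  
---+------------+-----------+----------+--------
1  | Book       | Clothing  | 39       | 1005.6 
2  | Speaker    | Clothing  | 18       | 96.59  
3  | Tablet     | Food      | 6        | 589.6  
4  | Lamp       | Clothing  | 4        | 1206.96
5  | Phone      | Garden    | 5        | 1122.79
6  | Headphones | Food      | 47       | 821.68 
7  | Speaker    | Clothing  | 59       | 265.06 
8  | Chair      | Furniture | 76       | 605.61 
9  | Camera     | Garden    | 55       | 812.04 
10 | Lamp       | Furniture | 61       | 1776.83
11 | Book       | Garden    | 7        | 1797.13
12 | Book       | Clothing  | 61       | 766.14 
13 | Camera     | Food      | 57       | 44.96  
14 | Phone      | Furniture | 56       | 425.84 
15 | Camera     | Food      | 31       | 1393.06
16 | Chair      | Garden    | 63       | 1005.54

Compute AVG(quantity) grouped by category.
SELECT category, AVG(quantity) as result
FROM sales
GROUP BY category

Result:
  Clothing: 36.20
  Food: 35.25
  Furniture: 64.33
  Garden: 32.50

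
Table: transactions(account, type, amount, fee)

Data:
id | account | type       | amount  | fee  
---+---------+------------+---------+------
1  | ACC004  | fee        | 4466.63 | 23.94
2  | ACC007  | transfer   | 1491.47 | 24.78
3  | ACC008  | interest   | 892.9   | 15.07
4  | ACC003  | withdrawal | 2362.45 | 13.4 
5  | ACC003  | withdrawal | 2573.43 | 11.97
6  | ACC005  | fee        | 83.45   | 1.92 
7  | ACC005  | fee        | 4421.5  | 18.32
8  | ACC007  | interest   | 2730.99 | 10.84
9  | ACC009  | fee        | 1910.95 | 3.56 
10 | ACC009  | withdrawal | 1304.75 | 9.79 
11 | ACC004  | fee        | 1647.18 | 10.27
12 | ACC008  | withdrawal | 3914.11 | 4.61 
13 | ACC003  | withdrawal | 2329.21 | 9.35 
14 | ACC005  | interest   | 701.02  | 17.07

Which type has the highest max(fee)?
SELECT type, MAX(fee) as val
FROM transactions
GROUP BY type
ORDER BY val DESC
LIMIT 1

Result: transfer with max(fee) = 24.78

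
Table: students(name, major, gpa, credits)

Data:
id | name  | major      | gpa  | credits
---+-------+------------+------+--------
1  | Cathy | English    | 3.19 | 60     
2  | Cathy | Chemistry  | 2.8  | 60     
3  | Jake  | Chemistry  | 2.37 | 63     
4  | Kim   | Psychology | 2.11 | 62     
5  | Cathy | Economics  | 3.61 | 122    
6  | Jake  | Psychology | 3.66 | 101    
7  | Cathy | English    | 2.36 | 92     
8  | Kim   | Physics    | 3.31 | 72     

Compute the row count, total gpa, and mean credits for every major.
SELECT major,
       COUNT(*) as cnt,
       SUM(gpa) as total_gpa,
       AVG(credits) as avg_credits
FROM students
GROUP BY major

Result:
  Chemistry: 2 records, 5.17 total gpa, 61.50 avg credits
  Economics: 1 records, 3.61 total gpa, 122.00 avg credits
  English: 2 records, 5.55 total gpa, 76.00 avg credits
  Physics: 1 records, 3.31 total gpa, 72.00 avg credits
  Psychology: 2 records, 5.77 total gpa, 81.50 avg credits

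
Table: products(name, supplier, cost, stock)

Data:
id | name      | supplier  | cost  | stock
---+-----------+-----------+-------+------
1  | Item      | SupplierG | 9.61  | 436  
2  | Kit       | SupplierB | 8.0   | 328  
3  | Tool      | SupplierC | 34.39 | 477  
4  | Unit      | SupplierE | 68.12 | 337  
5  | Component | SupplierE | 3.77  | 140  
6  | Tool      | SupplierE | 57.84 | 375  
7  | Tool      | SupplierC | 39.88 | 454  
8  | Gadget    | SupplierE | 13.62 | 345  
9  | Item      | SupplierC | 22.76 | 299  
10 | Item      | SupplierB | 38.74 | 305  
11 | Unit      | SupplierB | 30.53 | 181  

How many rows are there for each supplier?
SELECT supplier, COUNT(*) as count
FROM products
GROUP BY supplier

Result:
  SupplierB: 3
  SupplierC: 3
  SupplierE: 4
  SupplierG: 1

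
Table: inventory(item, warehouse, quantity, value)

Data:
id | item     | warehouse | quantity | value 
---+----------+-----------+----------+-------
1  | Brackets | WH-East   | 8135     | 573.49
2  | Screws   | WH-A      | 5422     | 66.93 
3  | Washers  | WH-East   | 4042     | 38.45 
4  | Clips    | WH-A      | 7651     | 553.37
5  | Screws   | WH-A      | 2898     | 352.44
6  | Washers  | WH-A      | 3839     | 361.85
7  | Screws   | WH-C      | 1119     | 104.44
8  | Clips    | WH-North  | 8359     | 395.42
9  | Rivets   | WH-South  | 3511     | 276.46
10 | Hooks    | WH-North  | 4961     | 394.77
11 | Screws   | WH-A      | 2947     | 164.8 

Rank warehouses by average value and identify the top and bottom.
SELECT warehouse, AVG(value)
FROM inventory
GROUP BY warehouse
ORDER BY AVG(value)

All groups:
  WH-C: 104.44
  WH-South: 276.46
  WH-A: 299.88
  WH-East: 305.97
  WH-North: 395.10

Highest: WH-North (395.10)
Lowest: WH-C (104.44)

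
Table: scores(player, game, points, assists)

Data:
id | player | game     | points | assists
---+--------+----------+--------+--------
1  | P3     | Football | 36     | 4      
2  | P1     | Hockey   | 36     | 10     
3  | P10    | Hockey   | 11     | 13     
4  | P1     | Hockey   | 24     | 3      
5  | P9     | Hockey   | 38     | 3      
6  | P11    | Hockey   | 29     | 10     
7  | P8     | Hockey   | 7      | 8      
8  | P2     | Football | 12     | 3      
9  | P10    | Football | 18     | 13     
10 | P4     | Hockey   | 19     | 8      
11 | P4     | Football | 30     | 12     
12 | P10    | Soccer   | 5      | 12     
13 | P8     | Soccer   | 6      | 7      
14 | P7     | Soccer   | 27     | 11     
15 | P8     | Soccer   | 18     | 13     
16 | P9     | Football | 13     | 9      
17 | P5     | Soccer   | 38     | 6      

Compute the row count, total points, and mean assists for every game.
SELECT game,
       COUNT(*) as cnt,
       SUM(points) as total_points,
       AVG(assists) as avg_assists
FROM scores
GROUP BY game

Result:
  Football: 5 records, 109 total points, 8.20 avg assists
  Hockey: 7 records, 164 total points, 7.86 avg assists
  Soccer: 5 records, 94 total points, 9.80 avg assists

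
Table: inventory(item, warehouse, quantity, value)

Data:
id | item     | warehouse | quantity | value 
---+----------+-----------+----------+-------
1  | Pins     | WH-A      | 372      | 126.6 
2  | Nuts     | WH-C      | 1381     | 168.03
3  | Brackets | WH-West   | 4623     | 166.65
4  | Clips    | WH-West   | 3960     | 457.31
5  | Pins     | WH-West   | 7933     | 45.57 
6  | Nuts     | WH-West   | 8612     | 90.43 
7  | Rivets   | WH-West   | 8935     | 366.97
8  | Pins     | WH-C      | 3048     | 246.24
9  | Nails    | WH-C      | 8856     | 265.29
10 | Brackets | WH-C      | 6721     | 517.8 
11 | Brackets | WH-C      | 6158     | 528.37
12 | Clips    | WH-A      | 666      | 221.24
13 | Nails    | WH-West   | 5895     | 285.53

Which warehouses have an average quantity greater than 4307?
SELECT warehouse, AVG(quantity)
FROM inventory
GROUP BY warehouse
HAVING AVG(quantity) > 4307

Result:
  WH-C: avg=5232.80
  WH-West: avg=6659.67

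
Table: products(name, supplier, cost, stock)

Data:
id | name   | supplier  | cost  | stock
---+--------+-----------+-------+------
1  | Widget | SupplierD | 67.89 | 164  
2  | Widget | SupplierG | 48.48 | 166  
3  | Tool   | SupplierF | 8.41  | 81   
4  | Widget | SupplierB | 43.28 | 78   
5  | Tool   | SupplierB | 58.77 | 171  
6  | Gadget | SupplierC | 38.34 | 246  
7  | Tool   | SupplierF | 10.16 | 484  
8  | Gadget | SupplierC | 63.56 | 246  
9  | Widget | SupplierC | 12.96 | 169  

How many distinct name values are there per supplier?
SELECT supplier, COUNT(DISTINCT name)
FROM products
GROUP BY supplier

Result:
  SupplierB: 2 distinct
  SupplierC: 2 distinct
  SupplierD: 1 distinct
  SupplierF: 1 distinct
  SupplierG: 1 distinct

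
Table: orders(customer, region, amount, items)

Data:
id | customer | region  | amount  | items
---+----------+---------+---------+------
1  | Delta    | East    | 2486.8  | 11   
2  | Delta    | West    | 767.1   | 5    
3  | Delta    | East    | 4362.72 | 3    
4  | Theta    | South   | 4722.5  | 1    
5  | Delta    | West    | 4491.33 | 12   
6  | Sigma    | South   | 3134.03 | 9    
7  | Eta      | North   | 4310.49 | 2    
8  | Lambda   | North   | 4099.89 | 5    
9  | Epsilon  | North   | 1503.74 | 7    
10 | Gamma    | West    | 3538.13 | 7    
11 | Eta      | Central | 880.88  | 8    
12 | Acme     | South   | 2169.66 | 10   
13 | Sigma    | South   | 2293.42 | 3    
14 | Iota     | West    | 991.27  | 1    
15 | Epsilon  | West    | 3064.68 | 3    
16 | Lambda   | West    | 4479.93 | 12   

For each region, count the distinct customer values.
SELECT region, COUNT(DISTINCT customer)
FROM orders
GROUP BY region

Result:
  Central: 1 distinct
  East: 1 distinct
  North: 3 distinct
  South: 3 distinct
  West: 5 distinct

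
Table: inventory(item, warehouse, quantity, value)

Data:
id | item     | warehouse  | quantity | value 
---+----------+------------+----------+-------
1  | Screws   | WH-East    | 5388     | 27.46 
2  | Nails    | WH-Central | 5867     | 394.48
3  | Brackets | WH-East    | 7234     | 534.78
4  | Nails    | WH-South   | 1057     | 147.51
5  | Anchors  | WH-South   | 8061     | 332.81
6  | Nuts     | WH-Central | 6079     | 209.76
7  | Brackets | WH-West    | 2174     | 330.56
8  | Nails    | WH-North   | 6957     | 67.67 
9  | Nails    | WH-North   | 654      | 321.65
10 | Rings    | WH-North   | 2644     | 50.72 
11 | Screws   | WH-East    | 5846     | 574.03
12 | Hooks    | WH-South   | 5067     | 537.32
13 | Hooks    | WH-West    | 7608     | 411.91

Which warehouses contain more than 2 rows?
SELECT warehouse, COUNT(*) as cnt
FROM inventory
GROUP BY warehouse
HAVING COUNT(*) > 2

Result:
  WH-East: 3
  WH-North: 3
  WH-South: 3

Note: HAVING filters groups after aggregation, WHERE filters rows before.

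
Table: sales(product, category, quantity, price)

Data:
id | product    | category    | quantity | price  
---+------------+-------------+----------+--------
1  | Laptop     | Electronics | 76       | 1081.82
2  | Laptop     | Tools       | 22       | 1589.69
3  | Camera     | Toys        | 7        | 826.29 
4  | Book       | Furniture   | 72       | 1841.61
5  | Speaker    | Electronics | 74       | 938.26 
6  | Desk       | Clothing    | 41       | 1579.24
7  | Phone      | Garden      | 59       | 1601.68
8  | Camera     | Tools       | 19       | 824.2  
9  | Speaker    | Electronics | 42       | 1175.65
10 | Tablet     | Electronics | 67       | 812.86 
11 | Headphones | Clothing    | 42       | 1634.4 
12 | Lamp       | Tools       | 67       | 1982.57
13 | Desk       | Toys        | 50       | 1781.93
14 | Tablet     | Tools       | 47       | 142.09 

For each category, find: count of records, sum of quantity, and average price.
SELECT category,
       COUNT(*) as cnt,
       SUM(quantity) as total_quantity,
       AVG(price) as avg_price
FROM sales
GROUP BY category

Result:
  Clothing: 2 records, 83 total quantity, 1606.82 avg price
  Electronics: 4 records, 259 total quantity, 1002.15 avg price
  Furniture: 1 records, 72 total quantity, 1841.61 avg price
  Garden: 1 records, 59 total quantity, 1601.68 avg price
  Tools: 4 records, 155 total quantity, 1134.64 avg price
  Toys: 2 records, 57 total quantity, 1304.11 avg price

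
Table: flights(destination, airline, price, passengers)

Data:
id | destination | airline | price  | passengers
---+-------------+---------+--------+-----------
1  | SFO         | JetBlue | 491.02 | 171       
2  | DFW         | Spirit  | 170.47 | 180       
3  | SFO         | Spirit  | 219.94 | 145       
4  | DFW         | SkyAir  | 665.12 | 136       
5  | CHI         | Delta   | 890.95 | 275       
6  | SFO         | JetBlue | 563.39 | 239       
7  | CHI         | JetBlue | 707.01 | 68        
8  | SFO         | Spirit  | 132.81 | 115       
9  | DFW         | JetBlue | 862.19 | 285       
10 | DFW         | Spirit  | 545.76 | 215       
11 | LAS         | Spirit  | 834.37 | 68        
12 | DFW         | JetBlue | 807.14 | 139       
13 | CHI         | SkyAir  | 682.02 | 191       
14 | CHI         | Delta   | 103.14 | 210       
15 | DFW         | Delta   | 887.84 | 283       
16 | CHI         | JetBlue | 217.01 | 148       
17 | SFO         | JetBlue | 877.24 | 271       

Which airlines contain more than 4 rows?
SELECT airline, COUNT(*) as cnt
FROM flights
GROUP BY airline
HAVING COUNT(*) > 4

Result:
  JetBlue: 7
  Spirit: 5

Note: HAVING filters groups after aggregation, WHERE filters rows before.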